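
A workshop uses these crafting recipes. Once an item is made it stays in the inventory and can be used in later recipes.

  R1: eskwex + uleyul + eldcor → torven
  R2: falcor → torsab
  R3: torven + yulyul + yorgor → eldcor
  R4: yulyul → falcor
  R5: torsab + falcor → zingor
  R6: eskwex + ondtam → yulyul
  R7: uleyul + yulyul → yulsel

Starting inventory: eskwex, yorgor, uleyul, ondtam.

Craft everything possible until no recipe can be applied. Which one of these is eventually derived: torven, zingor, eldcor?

zingor

Using R6, eskwex and ondtam make yulyul.
yulyul → falcor (R4).
falcor → torsab (R2).
Using R5, torsab and falcor make zingor.
torven would need eskwex, uleyul, and eldcor (R1), but eldcor is never obtained. eldcor would need torven, yulyul, and yorgor (R3), but torven is never obtained.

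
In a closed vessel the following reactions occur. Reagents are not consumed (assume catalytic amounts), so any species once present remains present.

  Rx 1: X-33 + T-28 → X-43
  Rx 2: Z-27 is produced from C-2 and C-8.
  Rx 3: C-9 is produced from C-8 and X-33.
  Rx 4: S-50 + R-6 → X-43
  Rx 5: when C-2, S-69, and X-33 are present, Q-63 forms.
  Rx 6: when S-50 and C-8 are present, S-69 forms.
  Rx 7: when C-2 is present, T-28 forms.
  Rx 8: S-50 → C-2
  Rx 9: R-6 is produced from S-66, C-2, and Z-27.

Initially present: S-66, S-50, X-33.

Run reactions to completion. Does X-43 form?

S-50 present → C-2 forms (Rx 8).
C-2 present → T-28 forms (Rx 7).
X-33 and T-28 present → X-43 forms (Rx 1).

Yes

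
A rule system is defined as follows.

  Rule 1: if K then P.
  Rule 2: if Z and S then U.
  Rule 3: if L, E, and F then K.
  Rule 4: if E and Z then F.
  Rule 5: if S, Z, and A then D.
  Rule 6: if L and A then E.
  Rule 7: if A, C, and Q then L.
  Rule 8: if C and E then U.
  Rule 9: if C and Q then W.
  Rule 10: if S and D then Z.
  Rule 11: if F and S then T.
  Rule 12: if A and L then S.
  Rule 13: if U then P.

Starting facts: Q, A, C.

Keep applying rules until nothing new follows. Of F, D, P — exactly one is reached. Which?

P

A, C, and Q hold, so L follows (Rule 7).
L and A hold, so E follows (Rule 6).
From C and E, Rule 8 gives U.
From U, Rule 13 gives P.
D would need S, Z, and A (Rule 5), but Z is never established. F would need E and Z (Rule 4), but Z is never established.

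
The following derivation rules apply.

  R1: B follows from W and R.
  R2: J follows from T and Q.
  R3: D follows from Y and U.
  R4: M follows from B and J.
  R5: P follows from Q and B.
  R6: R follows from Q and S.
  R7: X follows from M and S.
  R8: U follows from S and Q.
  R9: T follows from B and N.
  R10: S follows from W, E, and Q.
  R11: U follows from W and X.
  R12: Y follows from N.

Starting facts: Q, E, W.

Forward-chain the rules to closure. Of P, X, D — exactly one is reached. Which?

P

W, E, and Q hold, so S follows (R10).
From Q and S, R6 gives R.
From W and R, R1 gives B.
Q and B hold, so P follows (R5).
X would need M and S (R7), but M is never established. D would need Y and U (R3), but Y is never established.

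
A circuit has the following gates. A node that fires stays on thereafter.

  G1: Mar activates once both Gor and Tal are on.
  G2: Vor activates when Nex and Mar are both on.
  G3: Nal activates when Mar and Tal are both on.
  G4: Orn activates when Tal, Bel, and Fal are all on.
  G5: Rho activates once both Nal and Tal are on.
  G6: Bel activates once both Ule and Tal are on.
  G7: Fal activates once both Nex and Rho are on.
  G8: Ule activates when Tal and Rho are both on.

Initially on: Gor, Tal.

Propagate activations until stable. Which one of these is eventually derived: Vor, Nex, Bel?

Bel

Gor and Tal are on, so Mar activates (G1).
G3: Mar and Tal on → Nal on.
G5: Nal and Tal on → Rho on.
G8: Tal and Rho on → Ule on.
Ule and Tal are on, so Bel activates (G6).
No rule produces Nex, and it is not given. Vor would need Nex and Mar (G2), but Nex never turns on.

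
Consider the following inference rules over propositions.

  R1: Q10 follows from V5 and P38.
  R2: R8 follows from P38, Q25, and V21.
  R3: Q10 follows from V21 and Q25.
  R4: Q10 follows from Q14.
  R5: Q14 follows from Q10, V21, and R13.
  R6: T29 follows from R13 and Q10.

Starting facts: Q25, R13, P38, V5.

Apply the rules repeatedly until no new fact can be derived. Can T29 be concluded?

V5 and P38 hold, so Q10 follows (R1).
R13 and Q10 hold, so T29 follows (R6).

Yes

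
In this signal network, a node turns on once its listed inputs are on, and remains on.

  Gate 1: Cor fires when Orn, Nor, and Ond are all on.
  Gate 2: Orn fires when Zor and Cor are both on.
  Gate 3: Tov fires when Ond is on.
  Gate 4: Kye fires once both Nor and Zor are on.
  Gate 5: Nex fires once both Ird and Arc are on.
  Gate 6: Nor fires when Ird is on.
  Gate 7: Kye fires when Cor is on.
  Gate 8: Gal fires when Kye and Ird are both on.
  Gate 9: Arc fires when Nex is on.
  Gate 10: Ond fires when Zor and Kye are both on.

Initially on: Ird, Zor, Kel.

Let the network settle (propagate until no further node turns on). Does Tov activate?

Ird is on, so Nor fires (Gate 6).
Nor and Zor are on, so Kye fires (Gate 4).
Gate 10: Zor and Kye on → Ond on.
Gate 3: Ond on → Tov on.

Yes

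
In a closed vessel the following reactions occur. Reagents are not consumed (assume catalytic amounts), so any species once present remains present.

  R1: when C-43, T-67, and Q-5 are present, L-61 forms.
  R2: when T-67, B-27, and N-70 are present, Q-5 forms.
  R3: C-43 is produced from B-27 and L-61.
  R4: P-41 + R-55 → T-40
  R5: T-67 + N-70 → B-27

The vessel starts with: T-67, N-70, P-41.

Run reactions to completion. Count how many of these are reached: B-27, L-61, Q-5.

T-67 and N-70 present → B-27 forms (R5).
T-67, B-27, and N-70 present → Q-5 forms (R2).
B-27: reached.
L-61 would need C-43, T-67, and Q-5 (R1), but C-43 never forms.
Q-5: reached.
Reached: B-27 and Q-5 — 2 of the 3.

2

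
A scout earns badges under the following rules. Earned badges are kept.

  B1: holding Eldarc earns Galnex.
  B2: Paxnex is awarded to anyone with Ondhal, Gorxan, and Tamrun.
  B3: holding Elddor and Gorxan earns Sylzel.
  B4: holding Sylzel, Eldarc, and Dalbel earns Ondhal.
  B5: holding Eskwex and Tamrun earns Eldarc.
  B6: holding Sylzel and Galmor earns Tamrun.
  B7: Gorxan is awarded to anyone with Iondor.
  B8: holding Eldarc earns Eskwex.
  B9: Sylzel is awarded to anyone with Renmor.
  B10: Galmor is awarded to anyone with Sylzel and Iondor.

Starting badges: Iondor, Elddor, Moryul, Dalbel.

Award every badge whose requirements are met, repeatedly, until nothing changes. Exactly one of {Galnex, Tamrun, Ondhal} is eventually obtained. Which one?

Tamrun

With Iondor, Gorxan is earned (B7).
With Elddor and Gorxan, Sylzel is earned (B3).
With Sylzel and Iondor, Galmor is earned (B10).
With Sylzel and Galmor, Tamrun is earned (B6).
Ondhal would need Sylzel, Eldarc, and Dalbel (B4), but Eldarc is never earned. Galnex would need Eldarc (B1), but Eldarc is never earned.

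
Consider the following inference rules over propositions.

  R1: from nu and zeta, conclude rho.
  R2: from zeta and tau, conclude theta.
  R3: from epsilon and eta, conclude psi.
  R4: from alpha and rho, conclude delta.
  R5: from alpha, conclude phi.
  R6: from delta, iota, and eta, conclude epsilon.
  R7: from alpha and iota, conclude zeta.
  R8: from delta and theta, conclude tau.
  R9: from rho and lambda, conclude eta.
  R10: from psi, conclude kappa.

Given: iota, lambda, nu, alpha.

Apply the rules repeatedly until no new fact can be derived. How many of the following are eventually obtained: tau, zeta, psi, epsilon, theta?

3

alpha and iota hold, so zeta follows (R7).
nu and zeta hold, so rho follows (R1).
From alpha and rho, R4 gives delta.
rho and lambda hold, so eta follows (R9).
delta, iota, and eta hold, so epsilon follows (R6).
epsilon and eta hold, so psi follows (R3).
tau would need delta and theta (R8), but theta is never established.
zeta: reached.
psi: reached.
epsilon: reached.
theta would need zeta and tau (R2), but tau is never established.
Reached: zeta, psi, and epsilon — 3 of the 5.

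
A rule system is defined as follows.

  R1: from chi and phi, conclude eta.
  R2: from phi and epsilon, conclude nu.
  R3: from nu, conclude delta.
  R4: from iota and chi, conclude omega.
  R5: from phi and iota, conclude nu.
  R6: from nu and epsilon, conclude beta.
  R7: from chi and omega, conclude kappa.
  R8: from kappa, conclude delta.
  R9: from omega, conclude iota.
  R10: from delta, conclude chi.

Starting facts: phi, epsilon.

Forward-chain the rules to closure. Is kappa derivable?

No

kappa would need chi and omega (R7), but omega is never established.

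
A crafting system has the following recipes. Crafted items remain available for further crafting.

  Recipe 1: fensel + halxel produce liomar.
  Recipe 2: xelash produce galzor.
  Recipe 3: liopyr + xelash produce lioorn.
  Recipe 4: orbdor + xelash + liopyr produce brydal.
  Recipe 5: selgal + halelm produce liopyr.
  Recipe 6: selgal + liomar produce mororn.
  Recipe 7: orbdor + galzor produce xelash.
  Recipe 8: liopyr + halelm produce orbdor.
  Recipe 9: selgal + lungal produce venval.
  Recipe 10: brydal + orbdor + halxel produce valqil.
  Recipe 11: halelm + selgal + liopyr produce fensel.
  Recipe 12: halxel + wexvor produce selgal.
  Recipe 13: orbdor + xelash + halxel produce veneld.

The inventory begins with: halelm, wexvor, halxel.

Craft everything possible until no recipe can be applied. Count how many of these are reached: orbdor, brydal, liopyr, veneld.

2

Using Recipe 12, halxel and wexvor make selgal.
Using Recipe 5, selgal and halelm make liopyr.
Using Recipe 8, liopyr and halelm make orbdor.
orbdor: reached.
brydal would need orbdor, xelash, and liopyr (Recipe 4), but xelash is never obtained.
liopyr: reached.
veneld would need orbdor, xelash, and halxel (Recipe 13), but xelash is never obtained.
Reached: orbdor and liopyr — 2 of the 4.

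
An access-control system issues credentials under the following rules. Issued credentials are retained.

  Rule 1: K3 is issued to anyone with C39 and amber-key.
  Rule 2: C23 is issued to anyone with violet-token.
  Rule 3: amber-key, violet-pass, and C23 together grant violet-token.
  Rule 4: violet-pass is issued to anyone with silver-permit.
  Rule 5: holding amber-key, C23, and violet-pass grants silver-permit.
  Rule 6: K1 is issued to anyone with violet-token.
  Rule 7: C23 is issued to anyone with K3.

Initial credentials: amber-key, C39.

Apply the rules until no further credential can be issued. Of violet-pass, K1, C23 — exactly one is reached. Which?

C23

Holding C39 and amber-key grants K3 (Rule 1).
Holding K3 grants C23 (Rule 7).
violet-pass would need silver-permit (Rule 4), but silver-permit is never granted. K1 would need violet-token (Rule 6), but violet-token is never granted.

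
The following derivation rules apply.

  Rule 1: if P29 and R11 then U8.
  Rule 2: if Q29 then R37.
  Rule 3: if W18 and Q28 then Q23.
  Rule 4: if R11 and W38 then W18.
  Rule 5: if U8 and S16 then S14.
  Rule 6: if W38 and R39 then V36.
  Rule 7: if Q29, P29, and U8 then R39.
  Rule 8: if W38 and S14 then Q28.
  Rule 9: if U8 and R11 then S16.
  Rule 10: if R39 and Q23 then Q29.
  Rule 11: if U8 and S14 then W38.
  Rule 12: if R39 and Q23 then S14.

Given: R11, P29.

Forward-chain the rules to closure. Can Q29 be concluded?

Q29 would need R39 and Q23 (Rule 10), but R39 is never established.

No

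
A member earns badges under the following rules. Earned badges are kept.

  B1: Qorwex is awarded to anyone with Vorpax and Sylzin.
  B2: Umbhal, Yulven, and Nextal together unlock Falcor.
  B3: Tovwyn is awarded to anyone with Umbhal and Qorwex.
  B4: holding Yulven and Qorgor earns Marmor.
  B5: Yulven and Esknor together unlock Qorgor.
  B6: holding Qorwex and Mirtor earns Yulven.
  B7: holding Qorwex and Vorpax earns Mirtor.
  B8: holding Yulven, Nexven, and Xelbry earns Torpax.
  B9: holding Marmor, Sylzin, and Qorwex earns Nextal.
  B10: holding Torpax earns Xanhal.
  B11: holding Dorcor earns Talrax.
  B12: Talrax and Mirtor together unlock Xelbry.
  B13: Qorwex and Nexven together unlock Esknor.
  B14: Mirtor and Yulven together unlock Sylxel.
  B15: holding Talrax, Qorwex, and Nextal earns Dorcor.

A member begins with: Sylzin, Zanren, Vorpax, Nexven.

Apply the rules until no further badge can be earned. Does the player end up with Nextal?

Yes

With Vorpax and Sylzin, Qorwex is earned (B1).
With Qorwex and Vorpax, Mirtor is earned (B7).
With Qorwex and Nexven, Esknor is earned (B13).
With Qorwex and Mirtor, Yulven is earned (B6).
With Yulven and Esknor, Qorgor is earned (B5).
With Yulven and Qorgor, Marmor is earned (B4).
With Marmor, Sylzin, and Qorwex, Nextal is earned (B9).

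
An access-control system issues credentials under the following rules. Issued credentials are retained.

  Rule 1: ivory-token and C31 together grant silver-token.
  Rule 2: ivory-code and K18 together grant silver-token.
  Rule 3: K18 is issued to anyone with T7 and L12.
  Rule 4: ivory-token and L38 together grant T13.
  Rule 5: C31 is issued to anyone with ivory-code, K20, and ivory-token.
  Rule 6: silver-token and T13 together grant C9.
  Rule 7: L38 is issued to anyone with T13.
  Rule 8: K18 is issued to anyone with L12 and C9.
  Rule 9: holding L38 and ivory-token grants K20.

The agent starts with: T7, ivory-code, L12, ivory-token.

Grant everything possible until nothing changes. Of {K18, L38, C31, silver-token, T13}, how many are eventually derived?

Holding T7 and L12 grants K18 (Rule 3).
Holding ivory-code and K18 grants silver-token (Rule 2).
K18: reached.
L38 would need T13 (Rule 7), but T13 is never granted.
C31 would need ivory-code, K20, and ivory-token (Rule 5), but K20 is never granted.
silver-token: reached.
T13 would need ivory-token and L38 (Rule 4), but L38 is never granted.
Reached: K18 and silver-token — 2 of the 5.

2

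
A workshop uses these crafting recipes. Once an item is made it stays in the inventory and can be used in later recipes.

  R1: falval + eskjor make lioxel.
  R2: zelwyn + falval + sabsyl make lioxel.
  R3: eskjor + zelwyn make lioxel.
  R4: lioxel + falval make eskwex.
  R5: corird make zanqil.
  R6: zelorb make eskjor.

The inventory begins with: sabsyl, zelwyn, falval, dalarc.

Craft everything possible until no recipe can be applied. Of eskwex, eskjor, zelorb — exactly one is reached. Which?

Using R2, zelwyn, falval, and sabsyl make lioxel.
Using R4, lioxel and falval make eskwex.
No rule produces zelorb, and it is not given. eskjor would need zelorb (R6), but zelorb is never obtained.

eskwex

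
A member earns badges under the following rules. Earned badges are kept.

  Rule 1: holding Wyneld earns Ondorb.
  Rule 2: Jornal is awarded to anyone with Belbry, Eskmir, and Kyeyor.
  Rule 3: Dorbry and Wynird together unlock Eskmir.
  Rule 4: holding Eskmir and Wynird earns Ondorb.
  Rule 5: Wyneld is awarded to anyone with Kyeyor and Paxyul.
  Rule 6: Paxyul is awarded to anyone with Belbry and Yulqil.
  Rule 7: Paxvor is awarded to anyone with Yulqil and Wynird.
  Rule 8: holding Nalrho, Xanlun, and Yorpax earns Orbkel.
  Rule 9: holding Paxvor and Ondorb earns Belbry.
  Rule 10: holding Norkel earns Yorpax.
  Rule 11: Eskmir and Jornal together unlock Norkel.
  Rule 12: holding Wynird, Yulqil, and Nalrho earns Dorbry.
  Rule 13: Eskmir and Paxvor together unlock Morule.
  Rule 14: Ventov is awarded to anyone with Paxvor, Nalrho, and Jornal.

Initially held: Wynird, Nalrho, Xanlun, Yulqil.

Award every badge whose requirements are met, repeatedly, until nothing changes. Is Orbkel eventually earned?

No

Orbkel would need Nalrho, Xanlun, and Yorpax (Rule 8), but Yorpax is never earned.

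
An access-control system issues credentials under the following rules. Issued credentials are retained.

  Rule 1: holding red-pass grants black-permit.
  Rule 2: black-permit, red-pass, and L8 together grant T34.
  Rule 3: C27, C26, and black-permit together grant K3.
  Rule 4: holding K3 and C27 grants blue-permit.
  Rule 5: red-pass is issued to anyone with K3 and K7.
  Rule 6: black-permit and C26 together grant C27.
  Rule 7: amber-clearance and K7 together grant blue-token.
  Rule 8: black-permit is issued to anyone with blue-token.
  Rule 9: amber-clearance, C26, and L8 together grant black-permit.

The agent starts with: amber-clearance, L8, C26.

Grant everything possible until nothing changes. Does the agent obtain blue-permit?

Yes

Holding amber-clearance, C26, and L8 grants black-permit (Rule 9).
Holding black-permit and C26 grants C27 (Rule 6).
Holding C27, C26, and black-permit grants K3 (Rule 3).
Holding K3 and C27 grants blue-permit (Rule 4).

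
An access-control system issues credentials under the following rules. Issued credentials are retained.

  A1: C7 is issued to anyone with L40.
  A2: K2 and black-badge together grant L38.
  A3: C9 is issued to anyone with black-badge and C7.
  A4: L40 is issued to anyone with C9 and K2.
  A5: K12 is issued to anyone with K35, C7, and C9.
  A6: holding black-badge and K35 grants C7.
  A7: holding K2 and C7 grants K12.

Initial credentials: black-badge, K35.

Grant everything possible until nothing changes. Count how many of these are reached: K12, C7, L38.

Holding black-badge and K35 grants C7 (A6).
Holding black-badge and C7 grants C9 (A3).
Holding K35, C7, and C9 grants K12 (A5).
K12: reached.
C7: reached.
L38 would need K2 and black-badge (A2), but K2 is never granted.
Reached: K12 and C7 — 2 of the 3.

2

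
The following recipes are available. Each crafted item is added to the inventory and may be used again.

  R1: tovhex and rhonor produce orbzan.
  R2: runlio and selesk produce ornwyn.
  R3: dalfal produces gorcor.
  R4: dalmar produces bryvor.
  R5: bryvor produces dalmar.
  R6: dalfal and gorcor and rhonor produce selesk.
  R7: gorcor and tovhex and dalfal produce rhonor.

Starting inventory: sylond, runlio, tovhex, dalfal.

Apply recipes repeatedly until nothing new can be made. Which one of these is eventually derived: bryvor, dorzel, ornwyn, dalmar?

ornwyn

Using R3, dalfal makes gorcor.
gorcor and tovhex and dalfal → rhonor (R7).
dalfal and gorcor and rhonor → selesk (R6).
Using R2, runlio and selesk make ornwyn.
dalmar would need bryvor (R5), but bryvor is never obtained. No rule produces dorzel, and it is not given. bryvor would need dalmar (R4), but dalmar is never obtained.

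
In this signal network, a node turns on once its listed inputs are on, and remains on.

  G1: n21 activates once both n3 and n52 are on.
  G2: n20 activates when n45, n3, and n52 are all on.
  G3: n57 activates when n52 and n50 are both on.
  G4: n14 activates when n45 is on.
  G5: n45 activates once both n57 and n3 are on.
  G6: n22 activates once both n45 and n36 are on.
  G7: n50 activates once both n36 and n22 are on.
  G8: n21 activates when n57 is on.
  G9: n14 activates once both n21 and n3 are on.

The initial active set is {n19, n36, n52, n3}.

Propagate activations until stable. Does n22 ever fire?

n22 would need n45 and n36 (G6), but n45 never turns on.

No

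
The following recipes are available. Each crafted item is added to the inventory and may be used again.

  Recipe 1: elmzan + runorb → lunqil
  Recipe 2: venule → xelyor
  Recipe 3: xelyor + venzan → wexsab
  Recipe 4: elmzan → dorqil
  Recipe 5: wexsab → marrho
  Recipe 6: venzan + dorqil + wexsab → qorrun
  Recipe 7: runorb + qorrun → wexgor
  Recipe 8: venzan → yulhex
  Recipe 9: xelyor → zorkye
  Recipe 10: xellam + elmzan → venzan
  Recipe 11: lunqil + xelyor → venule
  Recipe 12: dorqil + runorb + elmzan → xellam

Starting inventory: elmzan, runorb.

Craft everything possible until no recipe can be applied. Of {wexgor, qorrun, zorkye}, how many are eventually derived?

wexgor would need runorb and qorrun (Recipe 7), but qorrun is never obtained.
qorrun would need venzan, dorqil, and wexsab (Recipe 6), but wexsab is never obtained.
zorkye would need xelyor (Recipe 9), but xelyor is never obtained.
None of the 3 are reached.

0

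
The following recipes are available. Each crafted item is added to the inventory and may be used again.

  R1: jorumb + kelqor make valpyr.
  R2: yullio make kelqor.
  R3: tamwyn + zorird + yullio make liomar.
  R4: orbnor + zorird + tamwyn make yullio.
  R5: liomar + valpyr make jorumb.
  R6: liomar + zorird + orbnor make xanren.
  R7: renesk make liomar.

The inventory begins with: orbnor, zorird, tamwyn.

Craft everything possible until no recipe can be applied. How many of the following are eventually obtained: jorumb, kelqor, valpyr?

1

Using R4, orbnor, zorird, and tamwyn make yullio.
Using R2, yullio makes kelqor.
jorumb would need liomar and valpyr (R5), but valpyr is never obtained.
kelqor: reached.
valpyr would need jorumb and kelqor (R1), but jorumb is never obtained.
Reached: kelqor — 1 of the 3.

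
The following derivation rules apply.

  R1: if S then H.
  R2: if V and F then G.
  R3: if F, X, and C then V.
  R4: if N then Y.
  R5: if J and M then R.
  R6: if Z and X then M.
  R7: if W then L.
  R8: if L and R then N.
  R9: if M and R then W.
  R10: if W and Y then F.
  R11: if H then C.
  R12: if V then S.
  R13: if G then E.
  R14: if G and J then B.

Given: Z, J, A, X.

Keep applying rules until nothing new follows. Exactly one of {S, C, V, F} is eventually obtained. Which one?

F

From Z and X, R6 gives M.
J and M hold, so R follows (R5).
From M and R, R9 gives W.
From W, R7 gives L.
From L and R, R8 gives N.
From N, R4 gives Y.
From W and Y, R10 gives F.
C would need H (R11), but H is never established. S would need V (R12), but V is never established. V would need F, X, and C (R3), but C is never established.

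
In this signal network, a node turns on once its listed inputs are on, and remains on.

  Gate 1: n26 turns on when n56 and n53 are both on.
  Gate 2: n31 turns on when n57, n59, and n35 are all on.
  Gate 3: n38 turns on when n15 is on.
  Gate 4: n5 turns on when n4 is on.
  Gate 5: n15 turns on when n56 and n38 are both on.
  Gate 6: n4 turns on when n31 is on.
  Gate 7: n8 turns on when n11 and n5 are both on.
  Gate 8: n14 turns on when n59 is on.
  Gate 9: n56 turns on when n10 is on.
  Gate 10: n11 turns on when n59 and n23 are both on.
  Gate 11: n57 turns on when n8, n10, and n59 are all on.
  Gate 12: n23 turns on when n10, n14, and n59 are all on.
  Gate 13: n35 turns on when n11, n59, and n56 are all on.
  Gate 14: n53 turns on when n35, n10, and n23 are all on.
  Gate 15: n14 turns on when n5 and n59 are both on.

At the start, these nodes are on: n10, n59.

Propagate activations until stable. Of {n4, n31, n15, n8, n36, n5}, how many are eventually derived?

0

n4 would need n31 (Gate 6), but n31 never turns on.
n31 would need n57, n59, and n35 (Gate 2), but n57 never turns on.
n15 would need n56 and n38 (Gate 5), but n38 never turns on.
n8 would need n11 and n5 (Gate 7), but n5 never turns on.
No rule produces n36, and it is not given.
n5 would need n4 (Gate 4), but n4 never turns on.
None of the 6 are reached.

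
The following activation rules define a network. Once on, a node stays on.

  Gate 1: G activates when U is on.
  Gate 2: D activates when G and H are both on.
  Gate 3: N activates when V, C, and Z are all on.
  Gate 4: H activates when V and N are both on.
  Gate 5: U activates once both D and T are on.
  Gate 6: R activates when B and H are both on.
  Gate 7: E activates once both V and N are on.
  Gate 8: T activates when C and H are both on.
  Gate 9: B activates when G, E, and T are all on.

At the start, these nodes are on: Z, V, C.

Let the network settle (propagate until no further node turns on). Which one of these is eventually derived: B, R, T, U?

Gate 3: V, C, and Z on → N on.
Gate 4: V and N on → H on.
C and H are on, so T activates (Gate 8).
B would need G, E, and T (Gate 9), but G never turns on. U would need D and T (Gate 5), but D never turns on. R would need B and H (Gate 6), but B never turns on.

T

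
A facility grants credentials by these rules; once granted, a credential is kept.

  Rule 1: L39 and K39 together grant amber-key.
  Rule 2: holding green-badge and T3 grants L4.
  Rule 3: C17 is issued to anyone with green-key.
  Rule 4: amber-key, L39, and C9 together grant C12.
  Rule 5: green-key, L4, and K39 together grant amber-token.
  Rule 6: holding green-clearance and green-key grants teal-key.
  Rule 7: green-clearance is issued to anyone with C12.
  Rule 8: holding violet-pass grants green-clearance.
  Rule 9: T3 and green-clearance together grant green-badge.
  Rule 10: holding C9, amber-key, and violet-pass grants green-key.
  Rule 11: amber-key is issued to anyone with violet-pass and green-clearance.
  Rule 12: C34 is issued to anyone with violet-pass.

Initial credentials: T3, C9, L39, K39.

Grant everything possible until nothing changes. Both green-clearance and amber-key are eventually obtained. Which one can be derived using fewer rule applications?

amber-key

amber-key: Holding L39 and K39 grants amber-key (Rule 1). [1 rule application]
green-clearance: Holding L39 and K39 grants amber-key (Rule 1). Holding amber-key, L39, and C9 grants C12 (Rule 4). Holding C12 grants green-clearance (Rule 7). [3 rule applications]
amber-key needs fewer.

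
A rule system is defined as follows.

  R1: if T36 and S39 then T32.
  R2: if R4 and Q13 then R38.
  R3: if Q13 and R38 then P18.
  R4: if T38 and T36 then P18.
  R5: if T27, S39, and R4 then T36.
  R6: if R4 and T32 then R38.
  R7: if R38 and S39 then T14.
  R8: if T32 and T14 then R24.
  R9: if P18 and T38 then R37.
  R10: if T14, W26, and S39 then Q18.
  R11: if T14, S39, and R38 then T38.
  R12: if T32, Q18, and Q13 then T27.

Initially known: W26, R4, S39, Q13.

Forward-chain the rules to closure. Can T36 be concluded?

No

T36 would need T27, S39, and R4 (R5), but T27 is never established.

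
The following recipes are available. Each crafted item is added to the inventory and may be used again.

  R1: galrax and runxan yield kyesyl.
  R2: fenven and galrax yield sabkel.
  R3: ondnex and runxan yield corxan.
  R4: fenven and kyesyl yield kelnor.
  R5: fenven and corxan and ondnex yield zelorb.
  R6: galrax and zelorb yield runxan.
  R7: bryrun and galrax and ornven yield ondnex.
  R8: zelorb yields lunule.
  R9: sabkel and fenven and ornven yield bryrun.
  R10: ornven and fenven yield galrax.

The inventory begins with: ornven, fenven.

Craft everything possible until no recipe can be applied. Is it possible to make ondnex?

Yes

ornven and fenven → galrax (R10).
fenven and galrax → sabkel (R2).
sabkel and fenven and ornven → bryrun (R9).
bryrun and galrax and ornven → ondnex (R7).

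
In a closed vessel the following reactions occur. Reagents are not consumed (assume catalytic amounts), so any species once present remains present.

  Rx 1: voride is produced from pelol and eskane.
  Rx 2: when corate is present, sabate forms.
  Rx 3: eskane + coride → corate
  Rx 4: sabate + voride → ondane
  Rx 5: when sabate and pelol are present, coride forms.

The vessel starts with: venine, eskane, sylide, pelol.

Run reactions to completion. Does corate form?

No

corate would need eskane and coride (Rx 3), but coride never forms.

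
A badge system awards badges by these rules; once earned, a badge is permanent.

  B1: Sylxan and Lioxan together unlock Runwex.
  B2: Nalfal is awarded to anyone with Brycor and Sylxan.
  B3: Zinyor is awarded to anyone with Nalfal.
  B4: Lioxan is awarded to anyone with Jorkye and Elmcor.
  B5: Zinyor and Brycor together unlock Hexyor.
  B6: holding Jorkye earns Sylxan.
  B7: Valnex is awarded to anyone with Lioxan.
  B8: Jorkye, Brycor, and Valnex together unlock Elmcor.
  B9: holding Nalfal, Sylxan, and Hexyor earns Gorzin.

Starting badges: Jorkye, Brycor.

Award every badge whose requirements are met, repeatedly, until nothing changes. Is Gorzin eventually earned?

With Jorkye, Sylxan is earned (B6).
With Brycor and Sylxan, Nalfal is earned (B2).
With Nalfal, Zinyor is earned (B3).
With Zinyor and Brycor, Hexyor is earned (B5).
With Nalfal, Sylxan, and Hexyor, Gorzin is earned (B9).

Yes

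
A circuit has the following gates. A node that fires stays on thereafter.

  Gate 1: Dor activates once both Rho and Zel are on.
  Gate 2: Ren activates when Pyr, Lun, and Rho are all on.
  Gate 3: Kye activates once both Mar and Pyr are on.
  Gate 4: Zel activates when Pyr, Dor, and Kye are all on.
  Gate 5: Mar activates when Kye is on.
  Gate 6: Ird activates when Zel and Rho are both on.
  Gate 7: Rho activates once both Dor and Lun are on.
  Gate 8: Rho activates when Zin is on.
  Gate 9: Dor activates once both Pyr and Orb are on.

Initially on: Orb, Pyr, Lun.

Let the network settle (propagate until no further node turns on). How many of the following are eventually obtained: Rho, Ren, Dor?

Pyr and Orb are on, so Dor activates (Gate 9).
Gate 7: Dor and Lun on → Rho on.
Gate 2: Pyr, Lun, and Rho on → Ren on.
Rho: reached.
Ren: reached.
Dor: reached.
All 3 are reached.

3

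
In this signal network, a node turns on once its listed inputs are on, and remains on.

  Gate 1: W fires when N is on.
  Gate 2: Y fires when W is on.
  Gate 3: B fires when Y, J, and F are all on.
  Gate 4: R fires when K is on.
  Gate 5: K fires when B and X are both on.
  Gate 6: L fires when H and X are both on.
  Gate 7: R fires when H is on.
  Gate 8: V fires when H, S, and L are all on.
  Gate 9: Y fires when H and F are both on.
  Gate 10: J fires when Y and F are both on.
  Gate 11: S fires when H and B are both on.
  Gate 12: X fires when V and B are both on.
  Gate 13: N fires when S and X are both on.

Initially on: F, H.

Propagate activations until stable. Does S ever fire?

Yes

Gate 9: H and F on → Y on.
Gate 10: Y and F on → J on.
Gate 3: Y, J, and F on → B on.
Gate 11: H and B on → S on.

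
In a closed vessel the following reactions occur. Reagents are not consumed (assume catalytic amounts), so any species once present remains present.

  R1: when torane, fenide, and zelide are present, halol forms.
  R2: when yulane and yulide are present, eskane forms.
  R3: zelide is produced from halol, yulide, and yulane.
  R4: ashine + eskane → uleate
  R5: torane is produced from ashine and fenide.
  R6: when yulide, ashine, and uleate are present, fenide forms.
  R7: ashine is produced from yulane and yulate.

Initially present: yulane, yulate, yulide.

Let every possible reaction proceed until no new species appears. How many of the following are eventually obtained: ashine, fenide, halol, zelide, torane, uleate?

yulane and yulate present → ashine forms (R7).
yulane and yulide present → eskane forms (R2).
ashine and eskane present → uleate forms (R4).
yulide, ashine, and uleate present → fenide forms (R6).
ashine and fenide present → torane forms (R5).
ashine: reached.
fenide: reached.
halol would need torane, fenide, and zelide (R1), but zelide never forms.
zelide would need halol, yulide, and yulane (R3), but halol never forms.
torane: reached.
uleate: reached.
Reached: ashine, fenide, torane, and uleate — 4 of the 6.

4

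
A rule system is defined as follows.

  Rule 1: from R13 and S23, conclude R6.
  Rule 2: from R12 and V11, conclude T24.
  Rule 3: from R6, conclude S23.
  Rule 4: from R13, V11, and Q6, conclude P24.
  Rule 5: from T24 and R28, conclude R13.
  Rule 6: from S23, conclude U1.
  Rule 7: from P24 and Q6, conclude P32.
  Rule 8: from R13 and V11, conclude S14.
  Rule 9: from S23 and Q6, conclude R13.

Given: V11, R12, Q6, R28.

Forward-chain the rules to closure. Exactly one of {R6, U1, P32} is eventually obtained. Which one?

R12 and V11 hold, so T24 follows (Rule 2).
T24 and R28 hold, so R13 follows (Rule 5).
R13, V11, and Q6 hold, so P24 follows (Rule 4).
From P24 and Q6, Rule 7 gives P32.
U1 would need S23 (Rule 6), but S23 is never established. R6 would need R13 and S23 (Rule 1), but S23 is never established.

P32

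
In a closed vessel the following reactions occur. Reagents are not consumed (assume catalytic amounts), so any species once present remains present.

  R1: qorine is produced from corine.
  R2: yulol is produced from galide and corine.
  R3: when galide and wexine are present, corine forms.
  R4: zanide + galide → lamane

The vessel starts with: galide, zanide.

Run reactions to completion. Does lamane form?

zanide and galide present → lamane forms (R4).

Yes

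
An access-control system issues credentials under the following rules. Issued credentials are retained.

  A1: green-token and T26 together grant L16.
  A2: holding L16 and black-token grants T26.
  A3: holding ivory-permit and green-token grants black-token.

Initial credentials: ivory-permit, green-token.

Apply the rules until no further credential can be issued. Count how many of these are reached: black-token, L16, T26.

1

Holding ivory-permit and green-token grants black-token (A3).
black-token: reached.
L16 would need green-token and T26 (A1), but T26 is never granted.
T26 would need L16 and black-token (A2), but L16 is never granted.
Reached: black-token — 1 of the 3.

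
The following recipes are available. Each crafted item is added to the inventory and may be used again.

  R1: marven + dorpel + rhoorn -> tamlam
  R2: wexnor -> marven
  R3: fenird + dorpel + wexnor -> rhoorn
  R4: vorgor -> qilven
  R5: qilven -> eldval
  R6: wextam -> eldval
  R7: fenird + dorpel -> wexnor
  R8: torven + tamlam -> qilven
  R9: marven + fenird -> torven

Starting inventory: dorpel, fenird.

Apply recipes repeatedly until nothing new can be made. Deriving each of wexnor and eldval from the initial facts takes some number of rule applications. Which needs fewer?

wexnor

wexnor: fenird + dorpel -> wexnor (R7). [1 rule application]
eldval: Using R7, fenird and dorpel make wexnor. wexnor -> marven (R2). fenird + dorpel + wexnor -> rhoorn (R3). marven + dorpel + rhoorn -> tamlam (R1). marven + fenird -> torven (R9). Using R8, torven and tamlam make qilven. qilven -> eldval (R5). [7 rule applications]
wexnor needs fewer.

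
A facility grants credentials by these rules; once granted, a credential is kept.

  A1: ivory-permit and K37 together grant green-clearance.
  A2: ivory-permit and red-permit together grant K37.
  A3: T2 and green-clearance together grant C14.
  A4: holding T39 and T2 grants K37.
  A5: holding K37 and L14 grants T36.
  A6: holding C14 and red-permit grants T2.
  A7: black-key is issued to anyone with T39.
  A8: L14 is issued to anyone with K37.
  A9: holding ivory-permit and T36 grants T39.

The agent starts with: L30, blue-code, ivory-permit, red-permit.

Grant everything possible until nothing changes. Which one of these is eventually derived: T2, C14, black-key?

Holding ivory-permit and red-permit grants K37 (A2).
Holding K37 grants L14 (A8).
Holding K37 and L14 grants T36 (A5).
Holding ivory-permit and T36 grants T39 (A9).
Holding T39 grants black-key (A7).
T2 would need C14 and red-permit (A6), but C14 is never granted. C14 would need T2 and green-clearance (A3), but T2 is never granted.

black-key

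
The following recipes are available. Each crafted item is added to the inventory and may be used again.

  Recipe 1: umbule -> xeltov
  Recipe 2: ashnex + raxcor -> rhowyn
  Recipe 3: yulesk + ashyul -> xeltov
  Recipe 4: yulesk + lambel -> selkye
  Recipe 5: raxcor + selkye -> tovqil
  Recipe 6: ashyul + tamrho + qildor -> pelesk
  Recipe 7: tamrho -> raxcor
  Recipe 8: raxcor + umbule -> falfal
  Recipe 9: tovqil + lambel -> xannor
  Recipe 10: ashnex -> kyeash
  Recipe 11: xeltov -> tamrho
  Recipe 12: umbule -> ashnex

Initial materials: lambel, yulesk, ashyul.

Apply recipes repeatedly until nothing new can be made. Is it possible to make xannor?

yulesk + ashyul -> xeltov (Recipe 3).
yulesk + lambel -> selkye (Recipe 4).
Using Recipe 11, xeltov makes tamrho.
tamrho -> raxcor (Recipe 7).
Using Recipe 5, raxcor and selkye make tovqil.
tovqil + lambel -> xannor (Recipe 9).

Yes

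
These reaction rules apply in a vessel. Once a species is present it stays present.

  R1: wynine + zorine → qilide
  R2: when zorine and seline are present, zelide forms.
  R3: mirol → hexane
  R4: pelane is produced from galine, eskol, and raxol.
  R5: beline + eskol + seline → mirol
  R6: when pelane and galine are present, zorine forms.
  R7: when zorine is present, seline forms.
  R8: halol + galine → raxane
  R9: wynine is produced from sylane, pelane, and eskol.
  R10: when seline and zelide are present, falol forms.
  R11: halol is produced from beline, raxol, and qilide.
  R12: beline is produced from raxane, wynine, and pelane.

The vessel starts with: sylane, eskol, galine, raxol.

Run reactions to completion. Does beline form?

beline would need raxane, wynine, and pelane (R12), but raxane never forms.

No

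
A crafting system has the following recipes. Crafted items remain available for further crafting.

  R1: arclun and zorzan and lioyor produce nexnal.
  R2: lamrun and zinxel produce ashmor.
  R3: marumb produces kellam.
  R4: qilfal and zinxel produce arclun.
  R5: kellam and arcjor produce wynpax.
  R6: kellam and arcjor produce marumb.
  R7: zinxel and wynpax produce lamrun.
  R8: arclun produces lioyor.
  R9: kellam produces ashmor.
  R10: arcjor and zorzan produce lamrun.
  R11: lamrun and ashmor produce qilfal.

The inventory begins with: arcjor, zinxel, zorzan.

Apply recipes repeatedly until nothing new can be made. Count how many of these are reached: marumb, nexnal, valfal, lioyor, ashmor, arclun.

4

arcjor and zorzan → lamrun (R10).
lamrun and zinxel → ashmor (R2).
Using R11, lamrun and ashmor make qilfal.
Using R4, qilfal and zinxel make arclun.
Using R8, arclun makes lioyor.
Using R1, arclun, zorzan, and lioyor make nexnal.
marumb would need kellam and arcjor (R6), but kellam is never obtained.
nexnal: reached.
No rule produces valfal, and it is not given.
lioyor: reached.
ashmor: reached.
arclun: reached.
Reached: nexnal, lioyor, ashmor, and arclun — 4 of the 6.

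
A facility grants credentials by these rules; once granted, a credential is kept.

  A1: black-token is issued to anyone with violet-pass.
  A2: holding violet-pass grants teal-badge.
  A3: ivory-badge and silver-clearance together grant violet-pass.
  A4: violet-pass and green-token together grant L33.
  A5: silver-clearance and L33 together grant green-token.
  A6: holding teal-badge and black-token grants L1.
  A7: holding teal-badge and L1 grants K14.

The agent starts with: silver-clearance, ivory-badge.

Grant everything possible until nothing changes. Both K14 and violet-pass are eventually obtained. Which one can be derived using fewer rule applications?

violet-pass: Holding ivory-badge and silver-clearance grants violet-pass (A3). [1 rule application]
K14: Holding ivory-badge and silver-clearance grants violet-pass (A3). Holding violet-pass grants black-token (A1). Holding violet-pass grants teal-badge (A2). Holding teal-badge and black-token grants L1 (A6). Holding teal-badge and L1 grants K14 (A7). [5 rule applications]
violet-pass needs fewer.

violet-pass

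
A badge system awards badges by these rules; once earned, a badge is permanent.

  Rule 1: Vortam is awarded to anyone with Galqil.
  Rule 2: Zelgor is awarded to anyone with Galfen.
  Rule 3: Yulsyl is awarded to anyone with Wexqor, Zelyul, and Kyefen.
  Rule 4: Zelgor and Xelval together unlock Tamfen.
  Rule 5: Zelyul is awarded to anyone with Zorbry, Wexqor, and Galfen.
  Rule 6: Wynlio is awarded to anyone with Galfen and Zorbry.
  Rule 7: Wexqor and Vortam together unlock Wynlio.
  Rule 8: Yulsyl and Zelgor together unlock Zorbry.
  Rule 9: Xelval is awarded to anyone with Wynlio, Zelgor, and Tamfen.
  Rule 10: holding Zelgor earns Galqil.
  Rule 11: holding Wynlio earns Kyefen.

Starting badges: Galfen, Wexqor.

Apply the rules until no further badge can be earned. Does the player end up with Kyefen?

With Galfen, Zelgor is earned (Rule 2).
With Zelgor, Galqil is earned (Rule 10).
With Galqil, Vortam is earned (Rule 1).
With Wexqor and Vortam, Wynlio is earned (Rule 7).
With Wynlio, Kyefen is earned (Rule 11).

Yes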